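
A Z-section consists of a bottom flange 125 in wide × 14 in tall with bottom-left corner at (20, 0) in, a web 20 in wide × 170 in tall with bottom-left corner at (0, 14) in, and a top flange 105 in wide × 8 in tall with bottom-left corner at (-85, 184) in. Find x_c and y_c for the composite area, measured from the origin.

bottom flange: A = 125 × 14 = 1750.00, centroid at (82.50, 7.00).
web: A = 20 × 170 = 3400.00, centroid at (10.00, 99.00).
top flange: A = 105 × 8 = 840.00, centroid at (-32.50, 188.00).
ΣA = 5990.00 in²
ΣAx_c = (1750.00)(82.50) + (3400.00)(10.00) + (840.00)(-32.50) = 151075.00 in³
ΣAy_c = (1750.00)(7.00) + (3400.00)(99.00) + (840.00)(188.00) = 506770.00 in³
x_c = 151075.00 / 5990.00 = 25.22 in
y_c = 506770.00 / 5990.00 = 84.60 in

x_c = 25.22 in, y_c = 84.60 in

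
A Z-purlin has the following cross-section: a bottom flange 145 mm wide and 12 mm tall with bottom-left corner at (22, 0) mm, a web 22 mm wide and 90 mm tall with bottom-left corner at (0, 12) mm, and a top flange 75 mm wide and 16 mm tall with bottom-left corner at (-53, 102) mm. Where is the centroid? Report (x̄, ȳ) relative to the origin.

Part | A | x̄ᵢ | ȳᵢ | A·x̄ᵢ | A·ȳᵢ
bottom flange | 1740.00 | 94.50 | 6.00 | 164430.00 | 10440.00
web | 1980.00 | 11.00 | 57.00 | 21780.00 | 112860.00
top flange | 1200.00 | -15.50 | 110.00 | -18600.00 | 132000.00
Σ | 4920.00 |  |  | 167610.00 | 255300.00
x̄ = 167610.00 / 4920.00 = 34.07 mm
ȳ = 255300.00 / 4920.00 = 51.89 mm

x̄ = 34.07 mm, ȳ = 51.89 mm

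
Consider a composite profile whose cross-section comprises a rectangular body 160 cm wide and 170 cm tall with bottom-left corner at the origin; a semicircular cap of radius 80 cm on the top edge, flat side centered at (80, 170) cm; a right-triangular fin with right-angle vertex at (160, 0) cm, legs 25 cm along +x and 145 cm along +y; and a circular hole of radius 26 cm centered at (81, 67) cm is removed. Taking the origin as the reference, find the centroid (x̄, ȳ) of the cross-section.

x̄ = 84.28 cm, ȳ = 116.61 cm

rectangular body: A = 160 × 170 = 27200.00, centroid at (80.00, 85.00).
semicircular top: A = ½π·80² = 10053.10, centroid at (80.00, 203.95).
triangular fin: A = ½·25·145 = 1812.50, centroid at (168.33, 48.33).
hole: A = −π·26² = -2123.72, centroid at (81.00, 67.00).
ΣA = 36941.88 cm², ΣAx̄ = 3113330.84 cm³, ΣAȳ = 4307674.89 cm³.
x̄ = 3113330.84/36941.88 = 84.28 cm; ȳ = 4307674.89/36941.88 = 116.61 cm.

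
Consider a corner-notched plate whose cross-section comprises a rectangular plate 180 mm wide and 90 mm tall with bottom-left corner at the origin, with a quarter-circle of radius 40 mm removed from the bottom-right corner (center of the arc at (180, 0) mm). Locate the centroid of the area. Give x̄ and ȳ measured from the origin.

x̄ = 83.86 mm, ȳ = 47.36 mm

plate: A = 180 × 90 = 16200.00, centroid at (90.00, 45.00).
removed quarter-circle: A = −¼π·40² = -1256.64, centroid at (163.02, 16.98).
ΣA = 14943.36 mm², ΣAx̄ = 1253138.66 mm³, ΣAȳ = 707666.67 mm³.
x̄ = 1253138.66/14943.36 = 83.86 mm; ȳ = 707666.67/14943.36 = 47.36 mm.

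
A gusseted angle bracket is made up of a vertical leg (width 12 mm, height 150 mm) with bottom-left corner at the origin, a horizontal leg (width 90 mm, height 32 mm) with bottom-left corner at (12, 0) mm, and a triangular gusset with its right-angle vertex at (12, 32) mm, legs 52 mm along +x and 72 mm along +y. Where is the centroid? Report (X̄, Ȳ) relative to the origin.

vertical leg: A = 12 × 150 = 1800.00, centroid at (6.00, 75.00).
horizontal leg: A = 90 × 32 = 2880.00, centroid at (57.00, 16.00).
gusset: A = ½·52·72 = 1872.00, centroid at (29.33, 56.00).
ΣA = 6552.00 mm², ΣAX̄ = 229872.00 mm³, ΣAȲ = 285912.00 mm³.
X̄ = 229872.00/6552.00 = 35.08 mm; Ȳ = 285912.00/6552.00 = 43.64 mm.

X̄ = 35.08 mm, Ȳ = 43.64 mm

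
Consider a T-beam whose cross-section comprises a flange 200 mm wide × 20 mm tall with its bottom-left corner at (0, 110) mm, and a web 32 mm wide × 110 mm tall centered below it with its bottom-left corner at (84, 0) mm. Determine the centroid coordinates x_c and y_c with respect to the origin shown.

x_c = 100.00 mm, y_c = 89.57 mm

web: A = 32 × 110 = 3520.00, centroid at (100.00, 55.00).
flange: A = 200 × 20 = 4000.00, centroid at (100.00, 120.00).
ΣA = 7520.00 mm²
ΣAx_c = (3520.00)(100.00) + (4000.00)(100.00) = 752000.00 mm³
ΣAy_c = (3520.00)(55.00) + (4000.00)(120.00) = 673600.00 mm³
x_c = 752000.00 / 7520.00 = 100.00 mm
y_c = 673600.00 / 7520.00 = 89.57 mm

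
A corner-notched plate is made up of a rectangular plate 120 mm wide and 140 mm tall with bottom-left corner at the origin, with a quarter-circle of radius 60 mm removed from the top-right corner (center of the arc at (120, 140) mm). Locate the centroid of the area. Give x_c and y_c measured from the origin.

x_c = 53.01 mm, y_c = 60.99 mm

Part | A | x̄ᵢ | ȳᵢ | A·x̄ᵢ | A·ȳᵢ
plate | 16800.00 | 60.00 | 70.00 | 1008000.00 | 1176000.00
removed quarter-circle | -2827.43 | 94.54 | 114.54 | -267292.01 | -323840.67
Σ | 13972.57 |  |  | 740707.99 | 852159.33
x_c = 740707.99 / 13972.57 = 53.01 mm
y_c = 852159.33 / 13972.57 = 60.99 mm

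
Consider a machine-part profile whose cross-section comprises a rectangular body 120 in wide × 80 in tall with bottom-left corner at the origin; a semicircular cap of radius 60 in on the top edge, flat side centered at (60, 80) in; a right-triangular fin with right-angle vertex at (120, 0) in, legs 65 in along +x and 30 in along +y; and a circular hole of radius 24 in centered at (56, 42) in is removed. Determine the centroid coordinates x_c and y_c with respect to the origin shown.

x_c = 66.02 in, y_c = 63.39 in

rectangular body: A = 120 × 80 = 9600.00, centroid at (60.00, 40.00).
semicircular top: A = ½π·60² = 5654.87, centroid at (60.00, 105.46).
triangular fin: A = ½·65·30 = 975.00, centroid at (141.67, 10.00).
hole: A = −π·24² = -1809.56, centroid at (56.00, 42.00).
ΣA = 14420.31 in²
ΣAx_c = (9600.00)(60.00) + (5654.87)(60.00) + (975.00)(141.67) + (-1809.56)(56.00) = 952081.79 in³
ΣAy_c = (9600.00)(40.00) + (5654.87)(105.46) + (975.00)(10.00) + (-1809.56)(42.00) = 914137.93 in³
x_c = 952081.79 / 14420.31 = 66.02 in
y_c = 914137.93 / 14420.31 = 63.39 in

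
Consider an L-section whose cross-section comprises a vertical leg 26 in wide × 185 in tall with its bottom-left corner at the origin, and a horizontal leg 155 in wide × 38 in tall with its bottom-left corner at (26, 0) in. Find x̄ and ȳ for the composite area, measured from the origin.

x̄ = 62.82 in, ȳ = 52.04 in

vertical leg: A = 26 × 185 = 4810.00, centroid at (13.00, 92.50).
horizontal leg: A = 155 × 38 = 5890.00, centroid at (103.50, 19.00).
ΣA = 10700.00 in²
ΣAx̄ = (4810.00)(13.00) + (5890.00)(103.50) = 672145.00 in³
ΣAȳ = (4810.00)(92.50) + (5890.00)(19.00) = 556835.00 in³
x̄ = 672145.00 / 10700.00 = 62.82 in
ȳ = 556835.00 / 10700.00 = 52.04 in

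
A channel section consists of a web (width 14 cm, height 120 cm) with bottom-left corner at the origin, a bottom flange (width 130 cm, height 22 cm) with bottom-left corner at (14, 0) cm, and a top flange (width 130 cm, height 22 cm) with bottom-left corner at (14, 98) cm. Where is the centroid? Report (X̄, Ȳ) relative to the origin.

X̄ = 62.65 cm, Ȳ = 60.00 cm

Part | A | x̄ᵢ | ȳᵢ | A·x̄ᵢ | A·ȳᵢ
web | 1680.00 | 7.00 | 60.00 | 11760.00 | 100800.00
bottom flange | 2860.00 | 79.00 | 11.00 | 225940.00 | 31460.00
top flange | 2860.00 | 79.00 | 109.00 | 225940.00 | 311740.00
Σ | 7400.00 |  |  | 463640.00 | 444000.00
X̄ = 463640.00 / 7400.00 = 62.65 cm
Ȳ = 444000.00 / 7400.00 = 60.00 cm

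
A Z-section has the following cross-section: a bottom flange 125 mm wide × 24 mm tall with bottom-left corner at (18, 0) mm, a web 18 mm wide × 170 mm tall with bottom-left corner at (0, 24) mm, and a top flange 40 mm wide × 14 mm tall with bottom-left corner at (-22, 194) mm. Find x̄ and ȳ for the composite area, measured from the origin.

bottom flange: A = 125 × 24 = 3000.00, centroid at (80.50, 12.00).
web: A = 18 × 170 = 3060.00, centroid at (9.00, 109.00).
top flange: A = 40 × 14 = 560.00, centroid at (-2.00, 201.00).
ΣA = 6620.00 mm², ΣAx̄ = 267920.00 mm³, ΣAȳ = 482100.00 mm³.
x̄ = 267920.00/6620.00 = 40.47 mm; ȳ = 482100.00/6620.00 = 72.82 mm.

x̄ = 40.47 mm, ȳ = 72.82 mm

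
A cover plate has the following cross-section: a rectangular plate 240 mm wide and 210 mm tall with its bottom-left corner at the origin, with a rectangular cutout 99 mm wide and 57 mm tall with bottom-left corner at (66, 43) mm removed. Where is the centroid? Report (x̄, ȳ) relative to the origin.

x̄ = 120.57 mm, ȳ = 109.22 mm

plate: A = 240 × 210 = 50400.00, centroid at (120.00, 105.00).
hole: A = −(99 × 57) = -5643.00, centroid at (115.50, 71.50).
ΣA = 44757.00 mm²
ΣAx̄ = (50400.00)(120.00) + (-5643.00)(115.50) = 5396233.50 mm³
ΣAȳ = (50400.00)(105.00) + (-5643.00)(71.50) = 4888525.50 mm³
x̄ = 5396233.50 / 44757.00 = 120.57 mm
ȳ = 4888525.50 / 44757.00 = 109.22 mm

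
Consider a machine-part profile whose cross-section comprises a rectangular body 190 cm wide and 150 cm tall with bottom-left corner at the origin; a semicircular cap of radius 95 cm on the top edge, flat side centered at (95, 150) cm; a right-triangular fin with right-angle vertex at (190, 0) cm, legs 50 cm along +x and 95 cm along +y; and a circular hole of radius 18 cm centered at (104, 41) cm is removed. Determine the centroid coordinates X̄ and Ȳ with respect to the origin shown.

X̄ = 100.81 cm, Ȳ = 110.58 cm

Part | A | x̄ᵢ | ȳᵢ | A·x̄ᵢ | A·ȳᵢ
rectangular body | 28500.00 | 95.00 | 75.00 | 2707500.00 | 2137500.00
semicircular top | 14176.44 | 95.00 | 190.32 | 1346761.50 | 2698048.86
triangular fin | 2375.00 | 206.67 | 31.67 | 490833.33 | 75208.33
hole | -1017.88 | 104.00 | 41.00 | -105859.11 | -41732.92
Σ | 44033.56 |  |  | 4439235.73 | 4869024.28
X̄ = 4439235.73 / 44033.56 = 100.81 cm
Ȳ = 4869024.28 / 44033.56 = 110.58 cm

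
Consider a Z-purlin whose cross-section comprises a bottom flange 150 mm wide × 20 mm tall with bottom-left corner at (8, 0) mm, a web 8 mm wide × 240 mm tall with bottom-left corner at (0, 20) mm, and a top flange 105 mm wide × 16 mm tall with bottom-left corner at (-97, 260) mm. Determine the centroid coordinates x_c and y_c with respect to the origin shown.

x_c = 27.56 mm, y_c = 113.49 mm

bottom flange: A = 150 × 20 = 3000.00, centroid at (83.00, 10.00).
web: A = 8 × 240 = 1920.00, centroid at (4.00, 140.00).
top flange: A = 105 × 16 = 1680.00, centroid at (-44.50, 268.00).
ΣA = 6600.00 mm², ΣAx_c = 181920.00 mm³, ΣAy_c = 749040.00 mm³.
x_c = 181920.00/6600.00 = 27.56 mm; y_c = 749040.00/6600.00 = 113.49 mm.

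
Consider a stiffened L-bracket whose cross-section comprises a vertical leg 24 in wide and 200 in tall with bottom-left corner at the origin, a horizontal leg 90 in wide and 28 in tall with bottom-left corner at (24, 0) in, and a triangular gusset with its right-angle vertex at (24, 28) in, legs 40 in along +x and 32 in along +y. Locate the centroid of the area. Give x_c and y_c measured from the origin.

vertical leg: A = 24 × 200 = 4800.00, centroid at (12.00, 100.00).
horizontal leg: A = 90 × 28 = 2520.00, centroid at (69.00, 14.00).
gusset: A = ½·40·32 = 640.00, centroid at (37.33, 38.67).
ΣA = 7960.00 in², ΣAx_c = 255373.33 in³, ΣAy_c = 540026.67 in³.
x_c = 255373.33/7960.00 = 32.08 in; y_c = 540026.67/7960.00 = 67.84 in.

x_c = 32.08 in, y_c = 67.84 in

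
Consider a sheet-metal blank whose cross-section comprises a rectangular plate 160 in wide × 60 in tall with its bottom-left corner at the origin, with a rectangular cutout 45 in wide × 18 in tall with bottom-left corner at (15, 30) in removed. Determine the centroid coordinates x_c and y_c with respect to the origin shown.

x_c = 83.92 in, y_c = 29.17 in

plate: A = 160 × 60 = 9600.00, centroid at (80.00, 30.00).
hole: A = −(45 × 18) = -810.00, centroid at (37.50, 39.00).
ΣA = 8790.00 in², ΣAx_c = 737625.00 in³, ΣAy_c = 256410.00 in³.
x_c = 737625.00/8790.00 = 83.92 in; y_c = 256410.00/8790.00 = 29.17 in.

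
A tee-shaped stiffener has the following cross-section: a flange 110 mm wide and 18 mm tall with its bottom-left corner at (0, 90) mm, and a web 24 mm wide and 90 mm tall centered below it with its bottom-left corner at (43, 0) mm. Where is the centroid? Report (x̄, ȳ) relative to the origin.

x̄ = 55.00 mm, ȳ = 70.83 mm

Part | A | x̄ᵢ | ȳᵢ | A·x̄ᵢ | A·ȳᵢ
web | 2160.00 | 55.00 | 45.00 | 118800.00 | 97200.00
flange | 1980.00 | 55.00 | 99.00 | 108900.00 | 196020.00
Σ | 4140.00 |  |  | 227700.00 | 293220.00
x̄ = 227700.00 / 4140.00 = 55.00 mm
ȳ = 293220.00 / 4140.00 = 70.83 mm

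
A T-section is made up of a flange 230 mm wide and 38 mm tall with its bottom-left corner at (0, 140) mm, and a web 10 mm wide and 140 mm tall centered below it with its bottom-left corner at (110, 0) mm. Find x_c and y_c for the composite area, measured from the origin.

Part | A | x̄ᵢ | ȳᵢ | A·x̄ᵢ | A·ȳᵢ
web | 1400.00 | 115.00 | 70.00 | 161000.00 | 98000.00
flange | 8740.00 | 115.00 | 159.00 | 1005100.00 | 1389660.00
Σ | 10140.00 |  |  | 1166100.00 | 1487660.00
x_c = 1166100.00 / 10140.00 = 115.00 mm
y_c = 1487660.00 / 10140.00 = 146.71 mm

x_c = 115.00 mm, y_c = 146.71 mm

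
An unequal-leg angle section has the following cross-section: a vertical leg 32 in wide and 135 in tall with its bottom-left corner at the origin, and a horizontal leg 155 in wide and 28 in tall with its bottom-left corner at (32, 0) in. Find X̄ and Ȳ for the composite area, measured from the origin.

X̄ = 62.86 in, Ȳ = 40.69 in

Part | A | x̄ᵢ | ȳᵢ | A·x̄ᵢ | A·ȳᵢ
vertical leg | 4320.00 | 16.00 | 67.50 | 69120.00 | 291600.00
horizontal leg | 4340.00 | 109.50 | 14.00 | 475230.00 | 60760.00
Σ | 8660.00 |  |  | 544350.00 | 352360.00
X̄ = 544350.00 / 8660.00 = 62.86 in
Ȳ = 352360.00 / 8660.00 = 40.69 in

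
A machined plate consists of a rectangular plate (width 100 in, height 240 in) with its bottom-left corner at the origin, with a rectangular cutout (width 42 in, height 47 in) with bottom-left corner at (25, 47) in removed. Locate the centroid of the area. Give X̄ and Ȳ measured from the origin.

Part | A | x̄ᵢ | ȳᵢ | A·x̄ᵢ | A·ȳᵢ
plate | 24000.00 | 50.00 | 120.00 | 1200000.00 | 2880000.00
hole | -1974.00 | 46.00 | 70.50 | -90804.00 | -139167.00
Σ | 22026.00 |  |  | 1109196.00 | 2740833.00
X̄ = 1109196.00 / 22026.00 = 50.36 in
Ȳ = 2740833.00 / 22026.00 = 124.44 in

X̄ = 50.36 in, Ȳ = 124.44 in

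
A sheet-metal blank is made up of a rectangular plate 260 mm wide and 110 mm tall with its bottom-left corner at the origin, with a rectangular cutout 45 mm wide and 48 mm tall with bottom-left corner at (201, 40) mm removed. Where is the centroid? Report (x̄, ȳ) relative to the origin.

x̄ = 122.36 mm, ȳ = 54.26 mm

plate: A = 260 × 110 = 28600.00, centroid at (130.00, 55.00).
hole: A = −(45 × 48) = -2160.00, centroid at (223.50, 64.00).
ΣA = 26440.00 mm²
ΣAx̄ = (28600.00)(130.00) + (-2160.00)(223.50) = 3235240.00 mm³
ΣAȳ = (28600.00)(55.00) + (-2160.00)(64.00) = 1434760.00 mm³
x̄ = 3235240.00 / 26440.00 = 122.36 mm
ȳ = 1434760.00 / 26440.00 = 54.26 mm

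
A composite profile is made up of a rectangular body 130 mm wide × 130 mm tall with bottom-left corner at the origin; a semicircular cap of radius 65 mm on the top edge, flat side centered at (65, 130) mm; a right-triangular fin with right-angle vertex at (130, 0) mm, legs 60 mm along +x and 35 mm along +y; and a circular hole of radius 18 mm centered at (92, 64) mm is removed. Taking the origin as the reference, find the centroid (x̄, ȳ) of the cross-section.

Part | A | x̄ᵢ | ȳᵢ | A·x̄ᵢ | A·ȳᵢ
rectangular body | 16900.00 | 65.00 | 65.00 | 1098500.00 | 1098500.00
semicircular top | 6636.61 | 65.00 | 157.59 | 431379.94 | 1045843.22
triangular fin | 1050.00 | 150.00 | 11.67 | 157500.00 | 12250.00
hole | -1017.88 | 92.00 | 64.00 | -93644.59 | -65144.07
Σ | 23568.74 |  |  | 1593735.35 | 2091449.15
x̄ = 1593735.35 / 23568.74 = 67.62 mm
ȳ = 2091449.15 / 23568.74 = 88.74 mm

x̄ = 67.62 mm, ȳ = 88.74 mm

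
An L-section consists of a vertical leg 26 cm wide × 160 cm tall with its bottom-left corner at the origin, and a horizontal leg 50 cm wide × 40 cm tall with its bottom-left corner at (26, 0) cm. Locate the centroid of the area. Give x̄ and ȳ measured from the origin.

vertical leg: A = 26 × 160 = 4160.00, centroid at (13.00, 80.00).
horizontal leg: A = 50 × 40 = 2000.00, centroid at (51.00, 20.00).
ΣA = 6160.00 cm²
ΣAx̄ = (4160.00)(13.00) + (2000.00)(51.00) = 156080.00 cm³
ΣAȳ = (4160.00)(80.00) + (2000.00)(20.00) = 372800.00 cm³
x̄ = 156080.00 / 6160.00 = 25.34 cm
ȳ = 372800.00 / 6160.00 = 60.52 cm

x̄ = 25.34 cm, ȳ = 60.52 cm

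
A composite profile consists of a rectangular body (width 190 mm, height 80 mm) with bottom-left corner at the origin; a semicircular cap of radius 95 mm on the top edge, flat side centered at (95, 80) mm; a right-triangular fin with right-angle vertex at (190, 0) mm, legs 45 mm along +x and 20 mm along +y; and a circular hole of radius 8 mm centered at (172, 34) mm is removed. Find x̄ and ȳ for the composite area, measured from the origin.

rectangular body: A = 190 × 80 = 15200.00, centroid at (95.00, 40.00).
semicircular top: A = ½π·95² = 14176.44, centroid at (95.00, 120.32).
triangular fin: A = ½·45·20 = 450.00, centroid at (205.00, 6.67).
hole: A = −π·8² = -201.06, centroid at (172.00, 34.00).
ΣA = 29625.37 mm²
ΣAx̄ = (15200.00)(95.00) + (14176.44)(95.00) + (450.00)(205.00) + (-201.06)(172.00) = 2848428.85 mm³
ΣAȳ = (15200.00)(40.00) + (14176.44)(120.32) + (450.00)(6.67) + (-201.06)(34.00) = 2309862.18 mm³
x̄ = 2848428.85 / 29625.37 = 96.15 mm
ȳ = 2309862.18 / 29625.37 = 77.97 mm

x̄ = 96.15 mm, ȳ = 77.97 mm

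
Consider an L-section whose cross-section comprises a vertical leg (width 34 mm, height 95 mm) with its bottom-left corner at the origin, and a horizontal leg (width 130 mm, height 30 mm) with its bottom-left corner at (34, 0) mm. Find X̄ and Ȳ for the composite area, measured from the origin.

X̄ = 61.85 mm, Ȳ = 29.72 mm

vertical leg: A = 34 × 95 = 3230.00, centroid at (17.00, 47.50).
horizontal leg: A = 130 × 30 = 3900.00, centroid at (99.00, 15.00).
ΣA = 7130.00 mm²
ΣAX̄ = (3230.00)(17.00) + (3900.00)(99.00) = 441010.00 mm³
ΣAȲ = (3230.00)(47.50) + (3900.00)(15.00) = 211925.00 mm³
X̄ = 441010.00 / 7130.00 = 61.85 mm
Ȳ = 211925.00 / 7130.00 = 29.72 mm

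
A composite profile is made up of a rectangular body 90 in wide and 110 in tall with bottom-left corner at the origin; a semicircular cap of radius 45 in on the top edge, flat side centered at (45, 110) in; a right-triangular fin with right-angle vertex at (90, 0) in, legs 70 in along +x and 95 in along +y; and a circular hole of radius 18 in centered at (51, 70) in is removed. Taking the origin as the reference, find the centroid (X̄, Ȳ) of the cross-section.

X̄ = 59.37 in, Ȳ = 64.28 in

rectangular body: A = 90 × 110 = 9900.00, centroid at (45.00, 55.00).
semicircular top: A = ½π·45² = 3180.86, centroid at (45.00, 129.10).
triangular fin: A = ½·70·95 = 3325.00, centroid at (113.33, 31.67).
hole: A = −π·18² = -1017.88, centroid at (51.00, 70.00).
ΣA = 15387.99 in², ΣAX̄ = 913560.47 in³, ΣAȲ = 989185.23 in³.
X̄ = 913560.47/15387.99 = 59.37 in; Ȳ = 989185.23/15387.99 = 64.28 in.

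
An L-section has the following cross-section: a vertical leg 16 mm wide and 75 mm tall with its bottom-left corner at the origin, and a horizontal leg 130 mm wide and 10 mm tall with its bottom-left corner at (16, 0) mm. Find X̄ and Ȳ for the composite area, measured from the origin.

X̄ = 45.96 mm, Ȳ = 20.60 mm

vertical leg: A = 16 × 75 = 1200.00, centroid at (8.00, 37.50).
horizontal leg: A = 130 × 10 = 1300.00, centroid at (81.00, 5.00).
ΣA = 2500.00 mm², ΣAX̄ = 114900.00 mm³, ΣAȲ = 51500.00 mm³.
X̄ = 114900.00/2500.00 = 45.96 mm; Ȳ = 51500.00/2500.00 = 20.60 mm.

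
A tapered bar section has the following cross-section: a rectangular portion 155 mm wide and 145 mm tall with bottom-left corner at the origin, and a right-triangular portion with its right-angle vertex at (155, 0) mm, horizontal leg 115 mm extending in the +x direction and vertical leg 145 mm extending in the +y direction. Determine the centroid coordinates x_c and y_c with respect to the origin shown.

Part | A | x̄ᵢ | ȳᵢ | A·x̄ᵢ | A·ȳᵢ
rectangular portion | 22475.00 | 77.50 | 72.50 | 1741812.50 | 1629437.50
triangular portion | 8337.50 | 193.33 | 48.33 | 1611916.67 | 402979.17
Σ | 30812.50 |  |  | 3353729.17 | 2032416.67
x_c = 3353729.17 / 30812.50 = 108.84 mm
y_c = 2032416.67 / 30812.50 = 65.96 mm

x_c = 108.84 mm, y_c = 65.96 mm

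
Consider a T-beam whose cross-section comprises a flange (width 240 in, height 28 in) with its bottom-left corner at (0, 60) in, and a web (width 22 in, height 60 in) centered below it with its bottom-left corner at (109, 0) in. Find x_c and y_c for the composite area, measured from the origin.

x_c = 120.00 in, y_c = 66.78 in

web: A = 22 × 60 = 1320.00, centroid at (120.00, 30.00).
flange: A = 240 × 28 = 6720.00, centroid at (120.00, 74.00).
ΣA = 8040.00 in², ΣAx_c = 964800.00 in³, ΣAy_c = 536880.00 in³.
x_c = 964800.00/8040.00 = 120.00 in; y_c = 536880.00/8040.00 = 66.78 in.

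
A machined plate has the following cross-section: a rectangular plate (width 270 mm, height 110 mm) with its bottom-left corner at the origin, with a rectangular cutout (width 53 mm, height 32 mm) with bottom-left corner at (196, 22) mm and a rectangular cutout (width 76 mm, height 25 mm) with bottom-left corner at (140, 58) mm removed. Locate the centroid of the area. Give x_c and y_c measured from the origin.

plate: A = 270 × 110 = 29700.00, centroid at (135.00, 55.00).
hole 1: A = −(53 × 32) = -1696.00, centroid at (222.50, 38.00).
hole 2: A = −(76 × 25) = -1900.00, centroid at (178.00, 70.50).
ΣA = 26104.00 mm²
ΣAx_c = (29700.00)(135.00) + (-1696.00)(222.50) + (-1900.00)(178.00) = 3293940.00 mm³
ΣAy_c = (29700.00)(55.00) + (-1696.00)(38.00) + (-1900.00)(70.50) = 1435102.00 mm³
x_c = 3293940.00 / 26104.00 = 126.19 mm
y_c = 1435102.00 / 26104.00 = 54.98 mm

x_c = 126.19 mm, y_c = 54.98 mm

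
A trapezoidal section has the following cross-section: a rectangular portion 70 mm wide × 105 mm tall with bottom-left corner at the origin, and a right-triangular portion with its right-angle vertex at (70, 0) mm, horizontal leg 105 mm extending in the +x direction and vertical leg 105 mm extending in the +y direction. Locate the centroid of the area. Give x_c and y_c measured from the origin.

rectangular portion: A = 70 × 105 = 7350.00, centroid at (35.00, 52.50).
triangular portion: A = ½·105·105 = 5512.50, centroid at (105.00, 35.00).
ΣA = 12862.50 mm², ΣAx_c = 836062.50 mm³, ΣAy_c = 578812.50 mm³.
x_c = 836062.50/12862.50 = 65.00 mm; y_c = 578812.50/12862.50 = 45.00 mm.

x_c = 65.00 mm, y_c = 45.00 mm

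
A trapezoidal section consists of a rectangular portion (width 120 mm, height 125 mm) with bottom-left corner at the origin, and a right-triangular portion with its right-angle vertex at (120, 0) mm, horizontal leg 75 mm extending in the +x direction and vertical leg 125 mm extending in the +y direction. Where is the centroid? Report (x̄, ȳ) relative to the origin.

x̄ = 80.24 mm, ȳ = 57.54 mm

rectangular portion: A = 120 × 125 = 15000.00, centroid at (60.00, 62.50).
triangular portion: A = ½·75·125 = 4687.50, centroid at (145.00, 41.67).
ΣA = 19687.50 mm²
ΣAx̄ = (15000.00)(60.00) + (4687.50)(145.00) = 1579687.50 mm³
ΣAȳ = (15000.00)(62.50) + (4687.50)(41.67) = 1132812.50 mm³
x̄ = 1579687.50 / 19687.50 = 80.24 mm
ȳ = 1132812.50 / 19687.50 = 57.54 mm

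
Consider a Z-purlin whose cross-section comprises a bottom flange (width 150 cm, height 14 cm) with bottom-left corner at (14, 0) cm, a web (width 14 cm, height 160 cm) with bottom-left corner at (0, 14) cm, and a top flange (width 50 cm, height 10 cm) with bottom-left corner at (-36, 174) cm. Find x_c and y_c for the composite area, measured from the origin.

x_c = 40.72 cm, y_c = 65.03 cm

Part | A | x̄ᵢ | ȳᵢ | A·x̄ᵢ | A·ȳᵢ
bottom flange | 2100.00 | 89.00 | 7.00 | 186900.00 | 14700.00
web | 2240.00 | 7.00 | 94.00 | 15680.00 | 210560.00
top flange | 500.00 | -11.00 | 179.00 | -5500.00 | 89500.00
Σ | 4840.00 |  |  | 197080.00 | 314760.00
x_c = 197080.00 / 4840.00 = 40.72 cm
y_c = 314760.00 / 4840.00 = 65.03 cm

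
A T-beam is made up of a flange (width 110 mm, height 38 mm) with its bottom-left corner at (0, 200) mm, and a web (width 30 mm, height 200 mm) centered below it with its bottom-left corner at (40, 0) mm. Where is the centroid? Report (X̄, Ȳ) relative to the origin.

X̄ = 55.00 mm, Ȳ = 148.86 mm

web: A = 30 × 200 = 6000.00, centroid at (55.00, 100.00).
flange: A = 110 × 38 = 4180.00, centroid at (55.00, 219.00).
ΣA = 10180.00 mm², ΣAX̄ = 559900.00 mm³, ΣAȲ = 1515420.00 mm³.
X̄ = 559900.00/10180.00 = 55.00 mm; Ȳ = 1515420.00/10180.00 = 148.86 mm.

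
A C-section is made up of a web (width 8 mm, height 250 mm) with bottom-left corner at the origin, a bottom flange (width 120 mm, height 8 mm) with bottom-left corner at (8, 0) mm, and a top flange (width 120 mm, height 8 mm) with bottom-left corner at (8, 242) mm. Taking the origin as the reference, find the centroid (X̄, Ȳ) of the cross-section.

Part | A | x̄ᵢ | ȳᵢ | A·x̄ᵢ | A·ȳᵢ
web | 2000.00 | 4.00 | 125.00 | 8000.00 | 250000.00
bottom flange | 960.00 | 68.00 | 4.00 | 65280.00 | 3840.00
top flange | 960.00 | 68.00 | 246.00 | 65280.00 | 236160.00
Σ | 3920.00 |  |  | 138560.00 | 490000.00
X̄ = 138560.00 / 3920.00 = 35.35 mm
Ȳ = 490000.00 / 3920.00 = 125.00 mm

X̄ = 35.35 mm, Ȳ = 125.00 mm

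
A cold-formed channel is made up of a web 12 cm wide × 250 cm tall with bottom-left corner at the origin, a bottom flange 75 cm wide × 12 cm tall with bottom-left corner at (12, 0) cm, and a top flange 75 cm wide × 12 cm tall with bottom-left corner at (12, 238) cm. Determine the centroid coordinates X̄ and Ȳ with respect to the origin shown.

Part | A | x̄ᵢ | ȳᵢ | A·x̄ᵢ | A·ȳᵢ
web | 3000.00 | 6.00 | 125.00 | 18000.00 | 375000.00
bottom flange | 900.00 | 49.50 | 6.00 | 44550.00 | 5400.00
top flange | 900.00 | 49.50 | 244.00 | 44550.00 | 219600.00
Σ | 4800.00 |  |  | 107100.00 | 600000.00
X̄ = 107100.00 / 4800.00 = 22.31 cm
Ȳ = 600000.00 / 4800.00 = 125.00 cm

X̄ = 22.31 cm, Ȳ = 125.00 cm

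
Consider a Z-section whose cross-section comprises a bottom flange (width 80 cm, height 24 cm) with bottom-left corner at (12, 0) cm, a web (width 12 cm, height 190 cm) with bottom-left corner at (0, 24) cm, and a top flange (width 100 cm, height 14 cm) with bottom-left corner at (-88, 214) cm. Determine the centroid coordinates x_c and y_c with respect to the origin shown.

x_c = 10.77 cm, y_c = 107.81 cm

bottom flange: A = 80 × 24 = 1920.00, centroid at (52.00, 12.00).
web: A = 12 × 190 = 2280.00, centroid at (6.00, 119.00).
top flange: A = 100 × 14 = 1400.00, centroid at (-38.00, 221.00).
ΣA = 5600.00 cm², ΣAx_c = 60320.00 cm³, ΣAy_c = 603760.00 cm³.
x_c = 60320.00/5600.00 = 10.77 cm; y_c = 603760.00/5600.00 = 107.81 cm.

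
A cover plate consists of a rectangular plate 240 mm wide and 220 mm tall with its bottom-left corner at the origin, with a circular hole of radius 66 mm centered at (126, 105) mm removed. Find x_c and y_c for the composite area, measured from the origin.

Part | A | x̄ᵢ | ȳᵢ | A·x̄ᵢ | A·ȳᵢ
plate | 52800.00 | 120.00 | 110.00 | 6336000.00 | 5808000.00
hole | -13684.78 | 126.00 | 105.00 | -1724281.98 | -1436901.65
Σ | 39115.22 |  |  | 4611718.02 | 4371098.35
x_c = 4611718.02 / 39115.22 = 117.90 mm
y_c = 4371098.35 / 39115.22 = 111.75 mm

x_c = 117.90 mm, y_c = 111.75 mm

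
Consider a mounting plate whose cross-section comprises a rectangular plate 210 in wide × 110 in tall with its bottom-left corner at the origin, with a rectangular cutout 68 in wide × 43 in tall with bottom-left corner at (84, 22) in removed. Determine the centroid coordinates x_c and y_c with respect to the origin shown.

Part | A | x̄ᵢ | ȳᵢ | A·x̄ᵢ | A·ȳᵢ
plate | 23100.00 | 105.00 | 55.00 | 2425500.00 | 1270500.00
hole | -2924.00 | 118.00 | 43.50 | -345032.00 | -127194.00
Σ | 20176.00 |  |  | 2080468.00 | 1143306.00
x_c = 2080468.00 / 20176.00 = 103.12 in
y_c = 1143306.00 / 20176.00 = 56.67 in

x_c = 103.12 in, y_c = 56.67 in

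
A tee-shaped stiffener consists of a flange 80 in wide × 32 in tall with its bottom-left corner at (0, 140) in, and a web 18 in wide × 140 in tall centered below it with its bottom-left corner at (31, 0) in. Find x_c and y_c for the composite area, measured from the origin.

web: A = 18 × 140 = 2520.00, centroid at (40.00, 70.00).
flange: A = 80 × 32 = 2560.00, centroid at (40.00, 156.00).
ΣA = 5080.00 in², ΣAx_c = 203200.00 in³, ΣAy_c = 575760.00 in³.
x_c = 203200.00/5080.00 = 40.00 in; y_c = 575760.00/5080.00 = 113.34 in.

x_c = 40.00 in, y_c = 113.34 in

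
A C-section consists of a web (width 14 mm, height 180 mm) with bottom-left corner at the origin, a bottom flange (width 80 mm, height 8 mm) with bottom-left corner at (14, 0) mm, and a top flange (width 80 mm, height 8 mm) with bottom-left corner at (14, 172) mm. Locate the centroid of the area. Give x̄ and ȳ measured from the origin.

x̄ = 22.83 mm, ȳ = 90.00 mm

web: A = 14 × 180 = 2520.00, centroid at (7.00, 90.00).
bottom flange: A = 80 × 8 = 640.00, centroid at (54.00, 4.00).
top flange: A = 80 × 8 = 640.00, centroid at (54.00, 176.00).
ΣA = 3800.00 mm²
ΣAx̄ = (2520.00)(7.00) + (640.00)(54.00) + (640.00)(54.00) = 86760.00 mm³
ΣAȳ = (2520.00)(90.00) + (640.00)(4.00) + (640.00)(176.00) = 342000.00 mm³
x̄ = 86760.00 / 3800.00 = 22.83 mm
ȳ = 342000.00 / 3800.00 = 90.00 mm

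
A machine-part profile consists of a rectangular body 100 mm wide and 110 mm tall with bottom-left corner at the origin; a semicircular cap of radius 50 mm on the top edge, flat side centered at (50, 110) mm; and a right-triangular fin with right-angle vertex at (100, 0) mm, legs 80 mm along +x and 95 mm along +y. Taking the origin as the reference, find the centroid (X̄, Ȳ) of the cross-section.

X̄ = 65.56 mm, Ȳ = 66.25 mm

rectangular body: A = 100 × 110 = 11000.00, centroid at (50.00, 55.00).
semicircular top: A = ½π·50² = 3926.99, centroid at (50.00, 131.22).
triangular fin: A = ½·80·95 = 3800.00, centroid at (126.67, 31.67).
ΣA = 18726.99 mm²
ΣAX̄ = (11000.00)(50.00) + (3926.99)(50.00) + (3800.00)(126.67) = 1227682.87 mm³
ΣAȲ = (11000.00)(55.00) + (3926.99)(131.22) + (3800.00)(31.67) = 1240635.66 mm³
X̄ = 1227682.87 / 18726.99 = 65.56 mm
Ȳ = 1240635.66 / 18726.99 = 66.25 mm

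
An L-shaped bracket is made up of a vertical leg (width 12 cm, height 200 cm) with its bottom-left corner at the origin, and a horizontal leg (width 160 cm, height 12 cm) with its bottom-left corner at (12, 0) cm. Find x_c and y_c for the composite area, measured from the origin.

x_c = 44.22 cm, y_c = 58.22 cm

vertical leg: A = 12 × 200 = 2400.00, centroid at (6.00, 100.00).
horizontal leg: A = 160 × 12 = 1920.00, centroid at (92.00, 6.00).
ΣA = 4320.00 cm²
ΣAx_c = (2400.00)(6.00) + (1920.00)(92.00) = 191040.00 cm³
ΣAy_c = (2400.00)(100.00) + (1920.00)(6.00) = 251520.00 cm³
x_c = 191040.00 / 4320.00 = 44.22 cm
y_c = 251520.00 / 4320.00 = 58.22 cm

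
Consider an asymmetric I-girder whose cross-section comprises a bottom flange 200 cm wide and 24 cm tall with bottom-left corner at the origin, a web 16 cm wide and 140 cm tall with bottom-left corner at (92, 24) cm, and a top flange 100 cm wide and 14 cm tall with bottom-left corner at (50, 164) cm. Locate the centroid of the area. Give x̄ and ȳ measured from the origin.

x̄ = 100.00 cm, ȳ = 60.14 cm

bottom flange: A = 200 × 24 = 4800.00, centroid at (100.00, 12.00).
web: A = 16 × 140 = 2240.00, centroid at (100.00, 94.00).
top flange: A = 100 × 14 = 1400.00, centroid at (100.00, 171.00).
ΣA = 8440.00 cm²
ΣAx̄ = (4800.00)(100.00) + (2240.00)(100.00) + (1400.00)(100.00) = 844000.00 cm³
ΣAȳ = (4800.00)(12.00) + (2240.00)(94.00) + (1400.00)(171.00) = 507560.00 cm³
x̄ = 844000.00 / 8440.00 = 100.00 cm
ȳ = 507560.00 / 8440.00 = 60.14 cm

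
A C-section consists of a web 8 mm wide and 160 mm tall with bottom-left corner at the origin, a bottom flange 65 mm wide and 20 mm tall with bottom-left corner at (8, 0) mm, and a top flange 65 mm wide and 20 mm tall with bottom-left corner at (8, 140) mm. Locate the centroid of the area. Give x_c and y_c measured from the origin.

x_c = 28.46 mm, y_c = 80.00 mm

web: A = 8 × 160 = 1280.00, centroid at (4.00, 80.00).
bottom flange: A = 65 × 20 = 1300.00, centroid at (40.50, 10.00).
top flange: A = 65 × 20 = 1300.00, centroid at (40.50, 150.00).
ΣA = 3880.00 mm², ΣAx_c = 110420.00 mm³, ΣAy_c = 310400.00 mm³.
x_c = 110420.00/3880.00 = 28.46 mm; y_c = 310400.00/3880.00 = 80.00 mm.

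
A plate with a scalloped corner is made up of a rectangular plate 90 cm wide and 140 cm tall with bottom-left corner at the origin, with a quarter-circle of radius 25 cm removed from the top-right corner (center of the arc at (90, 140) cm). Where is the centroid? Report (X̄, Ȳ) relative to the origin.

X̄ = 43.61 cm, Ȳ = 67.59 cm

plate: A = 90 × 140 = 12600.00, centroid at (45.00, 70.00).
removed quarter-circle: A = −¼π·25² = -490.87, centroid at (79.39, 129.39).
ΣA = 12109.13 cm²
ΣAX̄ = (12600.00)(45.00) + (-490.87)(79.39) = 528029.69 cm³
ΣAȲ = (12600.00)(70.00) + (-490.87)(129.39) = 818485.99 cm³
X̄ = 528029.69 / 12109.13 = 43.61 cm
Ȳ = 818485.99 / 12109.13 = 67.59 cm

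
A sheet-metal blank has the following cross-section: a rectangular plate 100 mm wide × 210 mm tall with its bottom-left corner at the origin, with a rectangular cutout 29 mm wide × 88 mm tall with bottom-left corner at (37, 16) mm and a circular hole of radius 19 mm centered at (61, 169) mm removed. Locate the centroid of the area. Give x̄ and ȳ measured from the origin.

plate: A = 100 × 210 = 21000.00, centroid at (50.00, 105.00).
hole 1: A = −(29 × 88) = -2552.00, centroid at (51.50, 60.00).
hole 2: A = −π·19² = -1134.11, centroid at (61.00, 169.00).
ΣA = 17313.89 mm², ΣAx̄ = 849390.99 mm³, ΣAȳ = 1860214.57 mm³.
x̄ = 849390.99/17313.89 = 49.06 mm; ȳ = 1860214.57/17313.89 = 107.44 mm.

x̄ = 49.06 mm, ȳ = 107.44 mm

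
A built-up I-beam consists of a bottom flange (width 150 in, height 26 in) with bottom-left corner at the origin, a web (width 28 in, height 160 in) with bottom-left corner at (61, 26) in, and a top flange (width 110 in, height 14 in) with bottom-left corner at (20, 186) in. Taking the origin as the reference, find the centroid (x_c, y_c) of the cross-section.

bottom flange: A = 150 × 26 = 3900.00, centroid at (75.00, 13.00).
web: A = 28 × 160 = 4480.00, centroid at (75.00, 106.00).
top flange: A = 110 × 14 = 1540.00, centroid at (75.00, 193.00).
ΣA = 9920.00 in²
ΣAx_c = (3900.00)(75.00) + (4480.00)(75.00) + (1540.00)(75.00) = 744000.00 in³
ΣAy_c = (3900.00)(13.00) + (4480.00)(106.00) + (1540.00)(193.00) = 822800.00 in³
x_c = 744000.00 / 9920.00 = 75.00 in
y_c = 822800.00 / 9920.00 = 82.94 in

x_c = 75.00 in, y_c = 82.94 in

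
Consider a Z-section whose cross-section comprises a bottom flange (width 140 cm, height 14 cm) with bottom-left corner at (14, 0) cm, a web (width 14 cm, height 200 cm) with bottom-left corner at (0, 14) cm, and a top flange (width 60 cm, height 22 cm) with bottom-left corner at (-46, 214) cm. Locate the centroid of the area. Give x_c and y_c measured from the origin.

x_c = 26.83 cm, y_c = 103.61 cm

bottom flange: A = 140 × 14 = 1960.00, centroid at (84.00, 7.00).
web: A = 14 × 200 = 2800.00, centroid at (7.00, 114.00).
top flange: A = 60 × 22 = 1320.00, centroid at (-16.00, 225.00).
ΣA = 6080.00 cm²
ΣAx_c = (1960.00)(84.00) + (2800.00)(7.00) + (1320.00)(-16.00) = 163120.00 cm³
ΣAy_c = (1960.00)(7.00) + (2800.00)(114.00) + (1320.00)(225.00) = 629920.00 cm³
x_c = 163120.00 / 6080.00 = 26.83 cm
y_c = 629920.00 / 6080.00 = 103.61 cm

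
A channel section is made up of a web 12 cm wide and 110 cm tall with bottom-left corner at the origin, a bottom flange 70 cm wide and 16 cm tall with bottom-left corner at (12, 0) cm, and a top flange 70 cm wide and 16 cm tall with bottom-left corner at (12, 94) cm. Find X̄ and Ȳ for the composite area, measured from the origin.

web: A = 12 × 110 = 1320.00, centroid at (6.00, 55.00).
bottom flange: A = 70 × 16 = 1120.00, centroid at (47.00, 8.00).
top flange: A = 70 × 16 = 1120.00, centroid at (47.00, 102.00).
ΣA = 3560.00 cm², ΣAX̄ = 113200.00 cm³, ΣAȲ = 195800.00 cm³.
X̄ = 113200.00/3560.00 = 31.80 cm; Ȳ = 195800.00/3560.00 = 55.00 cm.

X̄ = 31.80 cm, Ȳ = 55.00 cm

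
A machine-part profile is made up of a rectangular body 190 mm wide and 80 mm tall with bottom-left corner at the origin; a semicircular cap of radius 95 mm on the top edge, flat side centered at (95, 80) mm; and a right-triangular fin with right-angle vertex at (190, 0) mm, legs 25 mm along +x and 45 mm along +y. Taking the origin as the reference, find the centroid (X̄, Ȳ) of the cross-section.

Part | A | x̄ᵢ | ȳᵢ | A·x̄ᵢ | A·ȳᵢ
rectangular body | 15200.00 | 95.00 | 40.00 | 1444000.00 | 608000.00
semicircular top | 14176.44 | 95.00 | 120.32 | 1346761.50 | 1705698.28
triangular fin | 562.50 | 198.33 | 15.00 | 111562.50 | 8437.50
Σ | 29938.94 |  |  | 2902324.00 | 2322135.78
X̄ = 2902324.00 / 29938.94 = 96.94 mm
Ȳ = 2322135.78 / 29938.94 = 77.56 mm

X̄ = 96.94 mm, Ȳ = 77.56 mm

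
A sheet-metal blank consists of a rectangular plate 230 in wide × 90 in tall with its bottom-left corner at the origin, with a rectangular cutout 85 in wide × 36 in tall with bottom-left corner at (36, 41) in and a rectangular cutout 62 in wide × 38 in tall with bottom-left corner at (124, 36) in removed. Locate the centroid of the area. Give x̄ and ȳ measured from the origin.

Part | A | x̄ᵢ | ȳᵢ | A·x̄ᵢ | A·ȳᵢ
plate | 20700.00 | 115.00 | 45.00 | 2380500.00 | 931500.00
hole 1 | -3060.00 | 78.50 | 59.00 | -240210.00 | -180540.00
hole 2 | -2356.00 | 155.00 | 55.00 | -365180.00 | -129580.00
Σ | 15284.00 |  |  | 1775110.00 | 621380.00
x̄ = 1775110.00 / 15284.00 = 116.14 in
ȳ = 621380.00 / 15284.00 = 40.66 in

x̄ = 116.14 in, ȳ = 40.66 in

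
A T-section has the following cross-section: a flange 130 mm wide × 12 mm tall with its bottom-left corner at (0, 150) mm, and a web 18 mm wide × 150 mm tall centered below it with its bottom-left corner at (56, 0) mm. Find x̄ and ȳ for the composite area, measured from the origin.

Part | A | x̄ᵢ | ȳᵢ | A·x̄ᵢ | A·ȳᵢ
web | 2700.00 | 65.00 | 75.00 | 175500.00 | 202500.00
flange | 1560.00 | 65.00 | 156.00 | 101400.00 | 243360.00
Σ | 4260.00 |  |  | 276900.00 | 445860.00
x̄ = 276900.00 / 4260.00 = 65.00 mm
ȳ = 445860.00 / 4260.00 = 104.66 mm

x̄ = 65.00 mm, ȳ = 104.66 mm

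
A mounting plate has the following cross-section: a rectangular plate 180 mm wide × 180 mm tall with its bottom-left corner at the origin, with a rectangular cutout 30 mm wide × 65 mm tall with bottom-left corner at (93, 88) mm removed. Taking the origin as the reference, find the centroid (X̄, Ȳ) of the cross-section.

Part | A | x̄ᵢ | ȳᵢ | A·x̄ᵢ | A·ȳᵢ
plate | 32400.00 | 90.00 | 90.00 | 2916000.00 | 2916000.00
hole | -1950.00 | 108.00 | 120.50 | -210600.00 | -234975.00
Σ | 30450.00 |  |  | 2705400.00 | 2681025.00
X̄ = 2705400.00 / 30450.00 = 88.85 mm
Ȳ = 2681025.00 / 30450.00 = 88.05 mm

X̄ = 88.85 mm, Ȳ = 88.05 mm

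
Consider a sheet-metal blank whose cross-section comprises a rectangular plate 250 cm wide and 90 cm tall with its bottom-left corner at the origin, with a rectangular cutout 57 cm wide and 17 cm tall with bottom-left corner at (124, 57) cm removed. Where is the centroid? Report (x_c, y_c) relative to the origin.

plate: A = 250 × 90 = 22500.00, centroid at (125.00, 45.00).
hole: A = −(57 × 17) = -969.00, centroid at (152.50, 65.50).
ΣA = 21531.00 cm², ΣAx_c = 2664727.50 cm³, ΣAy_c = 949030.50 cm³.
x_c = 2664727.50/21531.00 = 123.76 cm; y_c = 949030.50/21531.00 = 44.08 cm.

x_c = 123.76 cm, y_c = 44.08 cm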